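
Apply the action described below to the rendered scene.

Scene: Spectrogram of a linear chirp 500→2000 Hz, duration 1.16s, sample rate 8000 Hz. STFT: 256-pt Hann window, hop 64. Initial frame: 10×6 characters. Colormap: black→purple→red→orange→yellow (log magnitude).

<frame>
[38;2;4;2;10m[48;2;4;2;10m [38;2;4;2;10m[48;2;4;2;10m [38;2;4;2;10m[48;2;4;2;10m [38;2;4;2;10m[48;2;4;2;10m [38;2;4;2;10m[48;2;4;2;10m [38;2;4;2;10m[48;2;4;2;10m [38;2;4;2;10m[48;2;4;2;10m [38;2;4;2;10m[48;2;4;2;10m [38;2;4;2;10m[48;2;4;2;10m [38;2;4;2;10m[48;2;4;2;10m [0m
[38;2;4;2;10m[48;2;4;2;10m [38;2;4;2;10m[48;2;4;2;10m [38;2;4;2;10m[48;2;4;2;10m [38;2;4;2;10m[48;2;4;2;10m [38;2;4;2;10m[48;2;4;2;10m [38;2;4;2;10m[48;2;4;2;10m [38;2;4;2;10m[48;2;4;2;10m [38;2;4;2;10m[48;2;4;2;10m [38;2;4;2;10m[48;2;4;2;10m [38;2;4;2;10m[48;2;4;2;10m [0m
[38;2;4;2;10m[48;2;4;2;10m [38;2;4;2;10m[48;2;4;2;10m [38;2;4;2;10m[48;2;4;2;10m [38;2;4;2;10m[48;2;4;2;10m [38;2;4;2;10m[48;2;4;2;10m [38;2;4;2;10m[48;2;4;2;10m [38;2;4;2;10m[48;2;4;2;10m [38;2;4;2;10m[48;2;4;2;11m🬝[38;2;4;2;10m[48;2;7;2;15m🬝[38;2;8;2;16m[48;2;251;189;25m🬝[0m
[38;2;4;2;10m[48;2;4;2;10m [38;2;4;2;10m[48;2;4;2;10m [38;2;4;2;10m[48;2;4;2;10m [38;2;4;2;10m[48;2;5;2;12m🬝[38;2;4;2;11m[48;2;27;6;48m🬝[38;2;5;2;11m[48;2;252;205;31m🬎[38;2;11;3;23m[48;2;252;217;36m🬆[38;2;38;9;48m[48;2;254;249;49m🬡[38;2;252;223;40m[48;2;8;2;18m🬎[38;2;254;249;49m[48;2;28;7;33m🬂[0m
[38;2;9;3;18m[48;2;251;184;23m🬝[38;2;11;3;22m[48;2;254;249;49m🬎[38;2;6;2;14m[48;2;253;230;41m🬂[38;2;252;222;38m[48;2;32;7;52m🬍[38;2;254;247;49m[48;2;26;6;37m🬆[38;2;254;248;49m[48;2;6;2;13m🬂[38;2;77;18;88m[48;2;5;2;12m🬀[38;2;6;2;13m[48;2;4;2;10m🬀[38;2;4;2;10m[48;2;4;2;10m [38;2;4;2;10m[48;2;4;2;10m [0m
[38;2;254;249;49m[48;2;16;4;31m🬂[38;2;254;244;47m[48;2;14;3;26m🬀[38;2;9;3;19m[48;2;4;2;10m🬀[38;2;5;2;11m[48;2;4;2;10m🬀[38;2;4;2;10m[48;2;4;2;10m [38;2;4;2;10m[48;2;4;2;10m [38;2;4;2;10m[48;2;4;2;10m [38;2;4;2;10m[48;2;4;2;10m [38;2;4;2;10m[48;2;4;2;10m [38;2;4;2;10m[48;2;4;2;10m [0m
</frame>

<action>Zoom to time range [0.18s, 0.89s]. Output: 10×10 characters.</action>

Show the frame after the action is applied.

<frame>
[38;2;4;2;10m[48;2;4;2;10m [38;2;4;2;10m[48;2;4;2;10m [38;2;4;2;10m[48;2;4;2;10m [38;2;4;2;10m[48;2;4;2;10m [38;2;4;2;10m[48;2;4;2;10m [38;2;4;2;10m[48;2;4;2;10m [38;2;4;2;10m[48;2;4;2;10m [38;2;4;2;10m[48;2;4;2;10m [38;2;4;2;10m[48;2;4;2;10m [38;2;4;2;10m[48;2;4;2;10m [0m
[38;2;4;2;10m[48;2;4;2;10m [38;2;4;2;10m[48;2;4;2;10m [38;2;4;2;10m[48;2;4;2;10m [38;2;4;2;10m[48;2;4;2;10m [38;2;4;2;10m[48;2;4;2;10m [38;2;4;2;10m[48;2;4;2;10m [38;2;4;2;10m[48;2;4;2;10m [38;2;4;2;10m[48;2;4;2;10m [38;2;4;2;10m[48;2;4;2;10m [38;2;4;2;10m[48;2;4;2;10m [0m
[38;2;4;2;10m[48;2;4;2;10m [38;2;4;2;10m[48;2;4;2;10m [38;2;4;2;10m[48;2;4;2;10m [38;2;4;2;10m[48;2;4;2;10m [38;2;4;2;10m[48;2;4;2;10m [38;2;4;2;10m[48;2;4;2;10m [38;2;4;2;10m[48;2;4;2;10m [38;2;4;2;10m[48;2;4;2;10m [38;2;4;2;10m[48;2;4;2;10m [38;2;4;2;10m[48;2;4;2;10m [0m
[38;2;4;2;10m[48;2;4;2;10m [38;2;4;2;10m[48;2;4;2;10m [38;2;4;2;10m[48;2;4;2;10m [38;2;4;2;10m[48;2;4;2;10m [38;2;4;2;10m[48;2;4;2;10m [38;2;4;2;10m[48;2;4;2;10m [38;2;4;2;10m[48;2;4;2;10m [38;2;4;2;10m[48;2;4;2;10m [38;2;4;2;10m[48;2;4;2;10m [38;2;4;2;10m[48;2;4;2;10m [0m
[38;2;4;2;10m[48;2;4;2;10m [38;2;4;2;10m[48;2;4;2;10m [38;2;4;2;10m[48;2;4;2;10m [38;2;4;2;10m[48;2;4;2;10m [38;2;4;2;10m[48;2;4;2;10m [38;2;4;2;10m[48;2;4;2;10m [38;2;4;2;10m[48;2;4;2;10m [38;2;4;2;10m[48;2;4;2;10m [38;2;4;2;10m[48;2;4;2;10m [38;2;4;2;10m[48;2;4;2;10m [0m
[38;2;4;2;10m[48;2;4;2;10m [38;2;4;2;10m[48;2;4;2;10m [38;2;4;2;10m[48;2;4;2;10m [38;2;4;2;10m[48;2;4;2;10m [38;2;4;2;10m[48;2;4;2;10m [38;2;4;2;10m[48;2;4;2;10m [38;2;4;2;10m[48;2;5;2;11m🬝[38;2;4;2;10m[48;2;6;2;14m🬎[38;2;6;2;13m[48;2;28;7;50m🬝[38;2;31;8;30m[48;2;254;239;45m🬝[0m
[38;2;4;2;10m[48;2;4;2;10m [38;2;4;2;10m[48;2;4;2;11m🬎[38;2;4;2;10m[48;2;5;2;12m🬎[38;2;5;2;12m[48;2;14;4;28m🬝[38;2;10;3;20m[48;2;244;140;18m🬝[38;2;18;4;34m[48;2;254;249;49m🬎[38;2;12;3;23m[48;2;250;220;42m🬂[38;2;251;205;34m[48;2;60;14;69m🬜[38;2;244;206;51m[48;2;11;3;23m🬎[38;2;254;249;49m[48;2;13;3;26m🬂[0m
[38;2;10;3;21m[48;2;253;225;39m🬎[38;2;39;10;38m[48;2;253;232;42m🬆[38;2;56;14;54m[48;2;254;246;48m🬡[38;2;243;205;51m[48;2;20;5;36m🬎[38;2;253;227;40m[48;2;35;9;38m🬆[38;2;248;193;34m[48;2;8;2;17m🬂[38;2;48;11;84m[48;2;6;2;15m🬀[38;2;9;3;19m[48;2;4;2;10m🬀[38;2;5;2;11m[48;2;4;2;10m🬂[38;2;4;2;11m[48;2;4;2;10m🬀[0m
[38;2;254;244;47m[48;2;13;3;25m🬂[38;2;196;51;80m[48;2;10;3;20m🬀[38;2;15;4;28m[48;2;4;2;11m🬀[38;2;5;2;12m[48;2;4;2;10m🬂[38;2;4;2;11m[48;2;4;2;10m🬀[38;2;4;2;10m[48;2;4;2;10m [38;2;4;2;10m[48;2;4;2;10m [38;2;4;2;10m[48;2;4;2;10m [38;2;4;2;10m[48;2;4;2;10m [38;2;4;2;10m[48;2;4;2;10m [0m
[38;2;4;2;10m[48;2;4;2;10m [38;2;4;2;10m[48;2;4;2;10m [38;2;4;2;10m[48;2;4;2;10m [38;2;4;2;10m[48;2;4;2;10m [38;2;4;2;10m[48;2;4;2;10m [38;2;4;2;10m[48;2;4;2;10m [38;2;4;2;10m[48;2;4;2;10m [38;2;4;2;10m[48;2;4;2;10m [38;2;4;2;10m[48;2;4;2;10m [38;2;4;2;10m[48;2;4;2;10m [0m
</frame>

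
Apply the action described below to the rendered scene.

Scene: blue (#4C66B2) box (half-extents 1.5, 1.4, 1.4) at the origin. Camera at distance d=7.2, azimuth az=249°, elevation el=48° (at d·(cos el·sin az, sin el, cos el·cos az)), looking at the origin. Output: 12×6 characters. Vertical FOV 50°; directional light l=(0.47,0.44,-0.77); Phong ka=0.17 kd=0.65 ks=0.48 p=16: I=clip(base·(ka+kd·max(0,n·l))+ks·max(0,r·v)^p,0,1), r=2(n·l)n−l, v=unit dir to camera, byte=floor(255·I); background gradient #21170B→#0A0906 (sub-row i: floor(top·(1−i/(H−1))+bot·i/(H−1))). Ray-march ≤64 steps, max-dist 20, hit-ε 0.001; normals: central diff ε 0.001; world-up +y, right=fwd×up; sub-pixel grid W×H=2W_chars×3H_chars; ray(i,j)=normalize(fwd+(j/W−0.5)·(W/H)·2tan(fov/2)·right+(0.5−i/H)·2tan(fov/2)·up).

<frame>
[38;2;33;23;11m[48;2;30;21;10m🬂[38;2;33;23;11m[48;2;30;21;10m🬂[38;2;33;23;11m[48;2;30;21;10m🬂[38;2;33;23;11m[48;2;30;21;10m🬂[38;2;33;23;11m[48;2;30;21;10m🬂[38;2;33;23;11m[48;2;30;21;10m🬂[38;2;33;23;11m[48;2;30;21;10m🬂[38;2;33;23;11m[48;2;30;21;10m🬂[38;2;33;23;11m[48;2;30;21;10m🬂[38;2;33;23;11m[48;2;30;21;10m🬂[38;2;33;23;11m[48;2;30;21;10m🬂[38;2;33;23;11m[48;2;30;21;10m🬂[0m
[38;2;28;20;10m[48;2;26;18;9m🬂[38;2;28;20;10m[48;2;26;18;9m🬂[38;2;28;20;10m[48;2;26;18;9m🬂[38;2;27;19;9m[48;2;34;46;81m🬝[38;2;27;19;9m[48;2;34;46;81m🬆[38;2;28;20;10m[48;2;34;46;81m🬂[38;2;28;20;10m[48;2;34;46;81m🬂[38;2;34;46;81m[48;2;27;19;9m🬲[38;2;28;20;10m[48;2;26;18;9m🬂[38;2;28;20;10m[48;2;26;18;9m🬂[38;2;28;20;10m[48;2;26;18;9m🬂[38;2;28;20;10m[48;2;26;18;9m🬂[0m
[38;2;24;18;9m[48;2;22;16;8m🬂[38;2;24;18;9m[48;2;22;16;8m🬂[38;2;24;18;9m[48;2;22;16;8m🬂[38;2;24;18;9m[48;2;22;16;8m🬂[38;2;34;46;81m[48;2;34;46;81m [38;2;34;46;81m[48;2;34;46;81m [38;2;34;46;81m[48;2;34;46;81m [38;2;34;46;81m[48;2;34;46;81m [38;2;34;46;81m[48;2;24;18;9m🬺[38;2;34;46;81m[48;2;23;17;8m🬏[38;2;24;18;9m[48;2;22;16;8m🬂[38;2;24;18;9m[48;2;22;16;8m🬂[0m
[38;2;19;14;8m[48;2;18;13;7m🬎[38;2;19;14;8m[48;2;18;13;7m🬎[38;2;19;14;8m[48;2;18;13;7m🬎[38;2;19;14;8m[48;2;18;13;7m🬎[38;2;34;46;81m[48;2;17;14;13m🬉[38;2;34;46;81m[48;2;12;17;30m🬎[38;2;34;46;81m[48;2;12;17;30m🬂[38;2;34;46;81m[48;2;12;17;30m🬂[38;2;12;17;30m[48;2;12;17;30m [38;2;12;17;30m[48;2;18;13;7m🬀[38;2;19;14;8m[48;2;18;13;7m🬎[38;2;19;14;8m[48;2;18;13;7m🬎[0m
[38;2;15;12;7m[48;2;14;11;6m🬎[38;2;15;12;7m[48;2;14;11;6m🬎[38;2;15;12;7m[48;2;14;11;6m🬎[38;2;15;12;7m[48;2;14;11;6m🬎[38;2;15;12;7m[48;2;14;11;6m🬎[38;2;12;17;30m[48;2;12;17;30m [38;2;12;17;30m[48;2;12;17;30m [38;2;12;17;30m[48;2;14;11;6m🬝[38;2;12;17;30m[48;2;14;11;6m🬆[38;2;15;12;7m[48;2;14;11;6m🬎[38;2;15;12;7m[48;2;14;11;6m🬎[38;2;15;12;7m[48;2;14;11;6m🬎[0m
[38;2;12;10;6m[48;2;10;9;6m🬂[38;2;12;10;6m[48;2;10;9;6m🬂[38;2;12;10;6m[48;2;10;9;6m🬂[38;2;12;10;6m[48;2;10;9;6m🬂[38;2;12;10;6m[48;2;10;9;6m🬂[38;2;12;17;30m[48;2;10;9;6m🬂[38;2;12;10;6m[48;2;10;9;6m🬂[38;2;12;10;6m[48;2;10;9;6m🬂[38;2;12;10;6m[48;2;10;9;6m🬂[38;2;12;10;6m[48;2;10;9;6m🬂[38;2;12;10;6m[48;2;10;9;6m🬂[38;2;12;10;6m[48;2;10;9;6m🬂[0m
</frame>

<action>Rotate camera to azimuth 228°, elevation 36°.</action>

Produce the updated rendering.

<frame>
[38;2;33;23;11m[48;2;30;21;10m🬂[38;2;33;23;11m[48;2;30;21;10m🬂[38;2;33;23;11m[48;2;30;21;10m🬂[38;2;33;23;11m[48;2;30;21;10m🬂[38;2;33;23;11m[48;2;30;21;10m🬂[38;2;33;23;11m[48;2;30;21;10m🬂[38;2;33;23;11m[48;2;30;21;10m🬂[38;2;33;23;11m[48;2;30;21;10m🬂[38;2;33;23;11m[48;2;30;21;10m🬂[38;2;33;23;11m[48;2;30;21;10m🬂[38;2;33;23;11m[48;2;30;21;10m🬂[38;2;33;23;11m[48;2;30;21;10m🬂[0m
[38;2;28;20;10m[48;2;26;18;9m🬂[38;2;28;20;10m[48;2;26;18;9m🬂[38;2;28;20;10m[48;2;26;18;9m🬂[38;2;28;20;10m[48;2;26;18;9m🬂[38;2;27;19;9m[48;2;34;46;81m🬎[38;2;27;19;9m[48;2;34;46;81m🬆[38;2;28;20;10m[48;2;34;46;81m🬂[38;2;27;19;9m[48;2;34;46;81m🬎[38;2;34;46;81m[48;2;27;19;9m🬏[38;2;28;20;10m[48;2;26;18;9m🬂[38;2;28;20;10m[48;2;26;18;9m🬂[38;2;28;20;10m[48;2;26;18;9m🬂[0m
[38;2;24;18;9m[48;2;22;16;8m🬂[38;2;24;18;9m[48;2;22;16;8m🬂[38;2;24;18;9m[48;2;22;16;8m🬂[38;2;44;60;106m[48;2;23;17;8m▐[38;2;34;46;81m[48;2;50;68;119m🬊[38;2;34;46;81m[48;2;34;46;81m [38;2;34;46;81m[48;2;34;46;81m [38;2;34;46;81m[48;2;12;17;30m🬝[38;2;34;46;81m[48;2;12;17;30m🬆[38;2;12;17;30m[48;2;22;16;8m🬄[38;2;24;18;9m[48;2;22;16;8m🬂[38;2;24;18;9m[48;2;22;16;8m🬂[0m
[38;2;19;14;8m[48;2;18;13;7m🬎[38;2;19;14;8m[48;2;18;13;7m🬎[38;2;19;14;8m[48;2;18;13;7m🬎[38;2;50;68;119m[48;2;18;13;7m🬉[38;2;50;68;119m[48;2;50;68;119m [38;2;50;68;119m[48;2;50;68;119m [38;2;34;46;81m[48;2;12;17;30m🬀[38;2;12;17;30m[48;2;12;17;30m [38;2;12;17;30m[48;2;12;17;30m [38;2;19;14;8m[48;2;18;13;7m🬎[38;2;19;14;8m[48;2;18;13;7m🬎[38;2;19;14;8m[48;2;18;13;7m🬎[0m
[38;2;15;12;7m[48;2;14;11;6m🬎[38;2;15;12;7m[48;2;14;11;6m🬎[38;2;15;12;7m[48;2;14;11;6m🬎[38;2;15;12;7m[48;2;14;11;6m🬎[38;2;50;68;119m[48;2;14;11;6m🬊[38;2;50;68;119m[48;2;50;68;119m [38;2;12;17;30m[48;2;12;17;30m [38;2;12;17;30m[48;2;14;11;6m🬝[38;2;12;17;30m[48;2;14;11;6m🬂[38;2;15;12;7m[48;2;14;11;6m🬎[38;2;15;12;7m[48;2;14;11;6m🬎[38;2;15;12;7m[48;2;14;11;6m🬎[0m
[38;2;12;10;6m[48;2;10;9;6m🬂[38;2;12;10;6m[48;2;10;9;6m🬂[38;2;12;10;6m[48;2;10;9;6m🬂[38;2;12;10;6m[48;2;10;9;6m🬂[38;2;12;10;6m[48;2;10;9;6m🬂[38;2;50;68;119m[48;2;10;9;6m🬁[38;2;12;17;30m[48;2;10;9;6m🬆[38;2;12;10;6m[48;2;10;9;6m🬂[38;2;12;10;6m[48;2;10;9;6m🬂[38;2;12;10;6m[48;2;10;9;6m🬂[38;2;12;10;6m[48;2;10;9;6m🬂[38;2;12;10;6m[48;2;10;9;6m🬂[0m
</frame>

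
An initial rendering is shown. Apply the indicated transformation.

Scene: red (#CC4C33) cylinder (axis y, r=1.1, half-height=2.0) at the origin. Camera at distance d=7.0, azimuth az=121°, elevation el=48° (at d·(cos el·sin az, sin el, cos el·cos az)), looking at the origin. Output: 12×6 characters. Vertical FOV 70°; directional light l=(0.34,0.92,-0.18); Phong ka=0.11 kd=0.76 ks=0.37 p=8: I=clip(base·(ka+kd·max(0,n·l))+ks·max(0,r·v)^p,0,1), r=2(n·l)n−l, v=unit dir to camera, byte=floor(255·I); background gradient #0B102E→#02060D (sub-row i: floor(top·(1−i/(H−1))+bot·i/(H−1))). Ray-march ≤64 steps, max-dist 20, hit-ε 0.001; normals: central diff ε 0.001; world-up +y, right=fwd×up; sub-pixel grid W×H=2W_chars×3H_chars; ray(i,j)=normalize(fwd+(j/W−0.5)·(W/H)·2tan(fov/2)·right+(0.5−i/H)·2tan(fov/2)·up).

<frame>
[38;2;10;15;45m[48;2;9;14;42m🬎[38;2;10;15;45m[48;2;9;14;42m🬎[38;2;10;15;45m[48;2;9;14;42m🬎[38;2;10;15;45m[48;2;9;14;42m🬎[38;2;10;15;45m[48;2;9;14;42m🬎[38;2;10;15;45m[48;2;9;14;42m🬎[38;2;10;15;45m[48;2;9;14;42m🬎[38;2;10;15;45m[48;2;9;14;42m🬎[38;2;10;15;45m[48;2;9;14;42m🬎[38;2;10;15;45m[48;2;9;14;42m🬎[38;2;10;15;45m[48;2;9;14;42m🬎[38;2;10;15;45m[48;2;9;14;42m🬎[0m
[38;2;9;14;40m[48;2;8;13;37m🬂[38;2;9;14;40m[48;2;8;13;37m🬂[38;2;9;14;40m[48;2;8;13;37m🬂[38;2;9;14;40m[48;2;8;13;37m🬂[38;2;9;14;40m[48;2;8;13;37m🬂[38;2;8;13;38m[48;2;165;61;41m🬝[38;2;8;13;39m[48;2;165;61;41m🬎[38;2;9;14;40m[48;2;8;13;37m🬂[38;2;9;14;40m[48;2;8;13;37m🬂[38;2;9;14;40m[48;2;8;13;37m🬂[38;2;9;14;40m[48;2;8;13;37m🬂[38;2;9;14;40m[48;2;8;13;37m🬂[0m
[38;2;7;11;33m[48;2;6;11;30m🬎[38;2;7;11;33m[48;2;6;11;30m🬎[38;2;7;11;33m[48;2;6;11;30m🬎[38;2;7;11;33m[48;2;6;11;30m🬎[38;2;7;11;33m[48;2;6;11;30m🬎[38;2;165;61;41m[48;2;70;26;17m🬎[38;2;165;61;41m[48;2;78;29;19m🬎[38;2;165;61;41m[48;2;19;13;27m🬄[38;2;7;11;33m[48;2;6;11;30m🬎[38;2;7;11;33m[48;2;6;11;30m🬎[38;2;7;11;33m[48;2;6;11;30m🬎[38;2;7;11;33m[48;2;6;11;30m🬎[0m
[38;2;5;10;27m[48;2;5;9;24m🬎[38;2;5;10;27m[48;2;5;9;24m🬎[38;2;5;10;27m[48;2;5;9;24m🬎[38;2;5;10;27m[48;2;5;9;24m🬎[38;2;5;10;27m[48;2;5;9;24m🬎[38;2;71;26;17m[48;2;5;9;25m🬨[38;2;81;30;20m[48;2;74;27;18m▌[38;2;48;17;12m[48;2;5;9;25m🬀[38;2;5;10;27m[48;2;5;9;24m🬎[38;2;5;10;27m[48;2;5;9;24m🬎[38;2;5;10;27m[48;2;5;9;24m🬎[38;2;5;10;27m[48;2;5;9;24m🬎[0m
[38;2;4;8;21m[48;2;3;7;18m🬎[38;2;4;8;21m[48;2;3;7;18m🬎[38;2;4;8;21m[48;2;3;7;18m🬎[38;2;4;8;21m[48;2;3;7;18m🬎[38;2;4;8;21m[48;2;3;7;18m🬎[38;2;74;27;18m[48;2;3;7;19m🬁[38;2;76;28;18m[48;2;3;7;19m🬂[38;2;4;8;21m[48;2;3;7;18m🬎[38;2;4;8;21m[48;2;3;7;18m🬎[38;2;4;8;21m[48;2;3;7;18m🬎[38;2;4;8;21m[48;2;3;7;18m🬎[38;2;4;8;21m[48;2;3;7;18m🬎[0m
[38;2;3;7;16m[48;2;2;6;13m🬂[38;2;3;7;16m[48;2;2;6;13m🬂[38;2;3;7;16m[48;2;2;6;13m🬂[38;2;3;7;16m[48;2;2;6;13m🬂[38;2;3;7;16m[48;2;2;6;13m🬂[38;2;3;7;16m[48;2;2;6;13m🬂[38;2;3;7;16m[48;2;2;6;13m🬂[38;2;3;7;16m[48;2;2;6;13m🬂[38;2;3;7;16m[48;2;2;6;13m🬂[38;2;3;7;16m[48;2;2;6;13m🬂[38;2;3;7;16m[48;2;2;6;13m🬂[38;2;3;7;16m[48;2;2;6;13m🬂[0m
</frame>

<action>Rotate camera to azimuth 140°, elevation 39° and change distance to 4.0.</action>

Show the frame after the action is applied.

<frame>
[38;2;10;15;45m[48;2;9;14;42m🬎[38;2;10;15;45m[48;2;9;14;42m🬎[38;2;10;15;45m[48;2;9;14;42m🬎[38;2;10;15;44m[48;2;165;61;41m🬝[38;2;10;15;45m[48;2;165;61;41m🬎[38;2;10;15;45m[48;2;165;61;41m🬆[38;2;11;16;46m[48;2;165;61;41m🬂[38;2;10;15;45m[48;2;165;61;41m🬎[38;2;10;15;45m[48;2;165;61;41m🬎[38;2;10;15;45m[48;2;9;14;42m🬎[38;2;10;15;45m[48;2;9;14;42m🬎[38;2;10;15;45m[48;2;9;14;42m🬎[0m
[38;2;9;14;40m[48;2;8;13;37m🬂[38;2;9;14;40m[48;2;8;13;37m🬂[38;2;9;14;40m[48;2;8;13;37m🬂[38;2;72;27;18m[48;2;8;13;37m🬁[38;2;81;29;20m[48;2;78;29;19m🬨[38;2;165;61;41m[48;2;80;29;20m🬂[38;2;165;61;41m[48;2;75;27;18m🬂[38;2;165;61;41m[48;2;64;23;15m🬀[38;2;47;17;11m[48;2;8;13;37m🬕[38;2;9;14;40m[48;2;8;13;37m🬂[38;2;9;14;40m[48;2;8;13;37m🬂[38;2;9;14;40m[48;2;8;13;37m🬂[0m
[38;2;7;11;33m[48;2;6;11;30m🬎[38;2;7;11;33m[48;2;6;11;30m🬎[38;2;7;11;33m[48;2;6;11;30m🬎[38;2;7;11;33m[48;2;6;11;30m🬎[38;2;78;29;19m[48;2;66;24;16m🬬[38;2;80;29;20m[48;2;81;30;20m▐[38;2;77;28;19m[48;2;72;27;18m▌[38;2;66;24;16m[48;2;57;21;13m▌[38;2;36;13;8m[48;2;6;11;32m▌[38;2;7;11;33m[48;2;6;11;30m🬎[38;2;7;11;33m[48;2;6;11;30m🬎[38;2;7;11;33m[48;2;6;11;30m🬎[0m
[38;2;5;10;27m[48;2;5;9;24m🬎[38;2;5;10;27m[48;2;5;9;24m🬎[38;2;5;10;27m[48;2;5;9;24m🬎[38;2;5;10;27m[48;2;5;9;24m🬎[38;2;77;28;19m[48;2;5;9;26m▐[38;2;81;30;20m[48;2;80;30;20m🬺[38;2;77;28;19m[48;2;71;26;17m▌[38;2;63;23;15m[48;2;47;17;11m▌[38;2;5;10;27m[48;2;5;9;24m🬎[38;2;5;10;27m[48;2;5;9;24m🬎[38;2;5;10;27m[48;2;5;9;24m🬎[38;2;5;10;27m[48;2;5;9;24m🬎[0m
[38;2;4;8;21m[48;2;3;7;18m🬎[38;2;4;8;21m[48;2;3;7;18m🬎[38;2;4;8;21m[48;2;3;7;18m🬎[38;2;4;8;21m[48;2;3;7;18m🬎[38;2;70;26;17m[48;2;3;7;19m🬁[38;2;81;30;20m[48;2;80;29;20m🬬[38;2;77;28;19m[48;2;70;25;17m▌[38;2;50;18;12m[48;2;3;7;19m🬕[38;2;4;8;21m[48;2;3;7;18m🬎[38;2;4;8;21m[48;2;3;7;18m🬎[38;2;4;8;21m[48;2;3;7;18m🬎[38;2;4;8;21m[48;2;3;7;18m🬎[0m
[38;2;3;7;16m[48;2;2;6;13m🬂[38;2;3;7;16m[48;2;2;6;13m🬂[38;2;3;7;16m[48;2;2;6;13m🬂[38;2;3;7;16m[48;2;2;6;13m🬂[38;2;3;7;16m[48;2;2;6;13m🬂[38;2;81;30;20m[48;2;2;6;14m🬁[38;2;72;26;18m[48;2;2;6;13m🬂[38;2;3;7;16m[48;2;2;6;13m🬂[38;2;3;7;16m[48;2;2;6;13m🬂[38;2;3;7;16m[48;2;2;6;13m🬂[38;2;3;7;16m[48;2;2;6;13m🬂[38;2;3;7;16m[48;2;2;6;13m🬂[0m
</frame>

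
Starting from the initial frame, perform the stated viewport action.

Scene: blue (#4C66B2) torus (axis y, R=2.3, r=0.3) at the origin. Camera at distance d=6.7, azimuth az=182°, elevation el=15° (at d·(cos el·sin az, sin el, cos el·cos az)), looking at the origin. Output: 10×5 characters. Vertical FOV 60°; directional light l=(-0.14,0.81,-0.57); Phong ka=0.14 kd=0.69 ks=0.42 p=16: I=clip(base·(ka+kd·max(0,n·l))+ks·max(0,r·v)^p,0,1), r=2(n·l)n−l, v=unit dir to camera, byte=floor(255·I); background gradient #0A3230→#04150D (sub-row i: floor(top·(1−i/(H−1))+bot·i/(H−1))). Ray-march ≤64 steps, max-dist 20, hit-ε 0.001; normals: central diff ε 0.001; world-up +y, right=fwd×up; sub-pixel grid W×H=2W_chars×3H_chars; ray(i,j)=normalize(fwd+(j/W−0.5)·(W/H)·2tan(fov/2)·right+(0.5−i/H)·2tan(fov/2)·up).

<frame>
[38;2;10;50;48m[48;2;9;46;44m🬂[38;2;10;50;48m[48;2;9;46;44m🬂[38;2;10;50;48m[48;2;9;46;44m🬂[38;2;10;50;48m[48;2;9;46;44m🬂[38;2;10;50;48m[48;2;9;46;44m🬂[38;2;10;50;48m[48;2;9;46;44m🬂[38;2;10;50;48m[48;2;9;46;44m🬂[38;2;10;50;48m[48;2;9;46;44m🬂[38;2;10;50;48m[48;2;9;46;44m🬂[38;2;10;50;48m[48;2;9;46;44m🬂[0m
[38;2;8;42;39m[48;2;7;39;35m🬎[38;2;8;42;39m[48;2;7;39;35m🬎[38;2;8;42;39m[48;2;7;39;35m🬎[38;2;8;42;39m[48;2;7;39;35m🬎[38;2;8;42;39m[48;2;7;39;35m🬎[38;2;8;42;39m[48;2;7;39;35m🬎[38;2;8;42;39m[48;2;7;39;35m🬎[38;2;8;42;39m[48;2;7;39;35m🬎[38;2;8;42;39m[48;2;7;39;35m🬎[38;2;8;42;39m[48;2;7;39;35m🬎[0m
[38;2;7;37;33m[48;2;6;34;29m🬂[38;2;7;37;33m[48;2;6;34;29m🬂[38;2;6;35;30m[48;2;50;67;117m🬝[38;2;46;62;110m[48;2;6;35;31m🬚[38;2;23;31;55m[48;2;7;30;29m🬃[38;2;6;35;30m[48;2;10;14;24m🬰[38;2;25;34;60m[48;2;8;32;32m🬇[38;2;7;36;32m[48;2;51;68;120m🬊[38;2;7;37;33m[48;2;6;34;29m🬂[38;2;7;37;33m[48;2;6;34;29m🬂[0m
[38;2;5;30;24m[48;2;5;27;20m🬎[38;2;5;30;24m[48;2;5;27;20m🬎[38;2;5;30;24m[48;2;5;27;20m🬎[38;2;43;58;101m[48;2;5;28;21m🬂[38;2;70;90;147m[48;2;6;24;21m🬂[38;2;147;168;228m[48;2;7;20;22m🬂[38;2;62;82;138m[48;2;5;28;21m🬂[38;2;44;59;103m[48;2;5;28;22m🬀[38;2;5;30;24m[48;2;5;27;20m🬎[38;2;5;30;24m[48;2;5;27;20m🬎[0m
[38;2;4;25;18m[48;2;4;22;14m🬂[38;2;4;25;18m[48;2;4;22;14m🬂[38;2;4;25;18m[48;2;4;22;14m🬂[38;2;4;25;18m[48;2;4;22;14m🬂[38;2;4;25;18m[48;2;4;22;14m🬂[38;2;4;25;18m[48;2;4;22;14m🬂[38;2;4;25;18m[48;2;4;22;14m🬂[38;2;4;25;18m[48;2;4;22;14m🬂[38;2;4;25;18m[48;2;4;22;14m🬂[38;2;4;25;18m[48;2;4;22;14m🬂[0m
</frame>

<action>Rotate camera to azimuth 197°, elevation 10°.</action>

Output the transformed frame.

<frame>
[38;2;10;50;48m[48;2;9;46;44m🬂[38;2;10;50;48m[48;2;9;46;44m🬂[38;2;10;50;48m[48;2;9;46;44m🬂[38;2;10;50;48m[48;2;9;46;44m🬂[38;2;10;50;48m[48;2;9;46;44m🬂[38;2;10;50;48m[48;2;9;46;44m🬂[38;2;10;50;48m[48;2;9;46;44m🬂[38;2;10;50;48m[48;2;9;46;44m🬂[38;2;10;50;48m[48;2;9;46;44m🬂[38;2;10;50;48m[48;2;9;46;44m🬂[0m
[38;2;8;42;39m[48;2;7;39;35m🬎[38;2;8;42;39m[48;2;7;39;35m🬎[38;2;8;42;39m[48;2;7;39;35m🬎[38;2;8;42;39m[48;2;7;39;35m🬎[38;2;8;42;39m[48;2;7;39;35m🬎[38;2;8;42;39m[48;2;7;39;35m🬎[38;2;8;42;39m[48;2;7;39;35m🬎[38;2;8;42;39m[48;2;7;39;35m🬎[38;2;8;42;39m[48;2;7;39;35m🬎[38;2;8;42;39m[48;2;7;39;35m🬎[0m
[38;2;7;37;33m[48;2;6;34;29m🬂[38;2;7;37;33m[48;2;6;34;29m🬂[38;2;6;35;30m[48;2;46;62;108m🬝[38;2;7;37;33m[48;2;50;68;119m🬂[38;2;7;37;33m[48;2;50;68;119m🬂[38;2;7;37;33m[48;2;50;68;119m🬂[38;2;7;37;33m[48;2;51;69;121m🬂[38;2;7;36;32m[48;2;48;65;114m🬊[38;2;7;37;33m[48;2;6;34;29m🬂[38;2;7;37;33m[48;2;6;34;29m🬂[0m
[38;2;5;30;24m[48;2;5;27;20m🬎[38;2;5;30;24m[48;2;5;27;20m🬎[38;2;5;30;24m[48;2;5;27;20m🬎[38;2;25;33;58m[48;2;6;25;22m🬁[38;2;34;45;80m[48;2;5;28;21m🬂[38;2;36;49;85m[48;2;5;28;21m🬂[38;2;27;36;64m[48;2;5;28;21m🬂[38;2;10;14;24m[48;2;5;28;22m🬀[38;2;5;30;24m[48;2;5;27;20m🬎[38;2;5;30;24m[48;2;5;27;20m🬎[0m
[38;2;4;25;18m[48;2;4;22;14m🬂[38;2;4;25;18m[48;2;4;22;14m🬂[38;2;4;25;18m[48;2;4;22;14m🬂[38;2;4;25;18m[48;2;4;22;14m🬂[38;2;4;25;18m[48;2;4;22;14m🬂[38;2;4;25;18m[48;2;4;22;14m🬂[38;2;4;25;18m[48;2;4;22;14m🬂[38;2;4;25;18m[48;2;4;22;14m🬂[38;2;4;25;18m[48;2;4;22;14m🬂[38;2;4;25;18m[48;2;4;22;14m🬂[0m
</frame>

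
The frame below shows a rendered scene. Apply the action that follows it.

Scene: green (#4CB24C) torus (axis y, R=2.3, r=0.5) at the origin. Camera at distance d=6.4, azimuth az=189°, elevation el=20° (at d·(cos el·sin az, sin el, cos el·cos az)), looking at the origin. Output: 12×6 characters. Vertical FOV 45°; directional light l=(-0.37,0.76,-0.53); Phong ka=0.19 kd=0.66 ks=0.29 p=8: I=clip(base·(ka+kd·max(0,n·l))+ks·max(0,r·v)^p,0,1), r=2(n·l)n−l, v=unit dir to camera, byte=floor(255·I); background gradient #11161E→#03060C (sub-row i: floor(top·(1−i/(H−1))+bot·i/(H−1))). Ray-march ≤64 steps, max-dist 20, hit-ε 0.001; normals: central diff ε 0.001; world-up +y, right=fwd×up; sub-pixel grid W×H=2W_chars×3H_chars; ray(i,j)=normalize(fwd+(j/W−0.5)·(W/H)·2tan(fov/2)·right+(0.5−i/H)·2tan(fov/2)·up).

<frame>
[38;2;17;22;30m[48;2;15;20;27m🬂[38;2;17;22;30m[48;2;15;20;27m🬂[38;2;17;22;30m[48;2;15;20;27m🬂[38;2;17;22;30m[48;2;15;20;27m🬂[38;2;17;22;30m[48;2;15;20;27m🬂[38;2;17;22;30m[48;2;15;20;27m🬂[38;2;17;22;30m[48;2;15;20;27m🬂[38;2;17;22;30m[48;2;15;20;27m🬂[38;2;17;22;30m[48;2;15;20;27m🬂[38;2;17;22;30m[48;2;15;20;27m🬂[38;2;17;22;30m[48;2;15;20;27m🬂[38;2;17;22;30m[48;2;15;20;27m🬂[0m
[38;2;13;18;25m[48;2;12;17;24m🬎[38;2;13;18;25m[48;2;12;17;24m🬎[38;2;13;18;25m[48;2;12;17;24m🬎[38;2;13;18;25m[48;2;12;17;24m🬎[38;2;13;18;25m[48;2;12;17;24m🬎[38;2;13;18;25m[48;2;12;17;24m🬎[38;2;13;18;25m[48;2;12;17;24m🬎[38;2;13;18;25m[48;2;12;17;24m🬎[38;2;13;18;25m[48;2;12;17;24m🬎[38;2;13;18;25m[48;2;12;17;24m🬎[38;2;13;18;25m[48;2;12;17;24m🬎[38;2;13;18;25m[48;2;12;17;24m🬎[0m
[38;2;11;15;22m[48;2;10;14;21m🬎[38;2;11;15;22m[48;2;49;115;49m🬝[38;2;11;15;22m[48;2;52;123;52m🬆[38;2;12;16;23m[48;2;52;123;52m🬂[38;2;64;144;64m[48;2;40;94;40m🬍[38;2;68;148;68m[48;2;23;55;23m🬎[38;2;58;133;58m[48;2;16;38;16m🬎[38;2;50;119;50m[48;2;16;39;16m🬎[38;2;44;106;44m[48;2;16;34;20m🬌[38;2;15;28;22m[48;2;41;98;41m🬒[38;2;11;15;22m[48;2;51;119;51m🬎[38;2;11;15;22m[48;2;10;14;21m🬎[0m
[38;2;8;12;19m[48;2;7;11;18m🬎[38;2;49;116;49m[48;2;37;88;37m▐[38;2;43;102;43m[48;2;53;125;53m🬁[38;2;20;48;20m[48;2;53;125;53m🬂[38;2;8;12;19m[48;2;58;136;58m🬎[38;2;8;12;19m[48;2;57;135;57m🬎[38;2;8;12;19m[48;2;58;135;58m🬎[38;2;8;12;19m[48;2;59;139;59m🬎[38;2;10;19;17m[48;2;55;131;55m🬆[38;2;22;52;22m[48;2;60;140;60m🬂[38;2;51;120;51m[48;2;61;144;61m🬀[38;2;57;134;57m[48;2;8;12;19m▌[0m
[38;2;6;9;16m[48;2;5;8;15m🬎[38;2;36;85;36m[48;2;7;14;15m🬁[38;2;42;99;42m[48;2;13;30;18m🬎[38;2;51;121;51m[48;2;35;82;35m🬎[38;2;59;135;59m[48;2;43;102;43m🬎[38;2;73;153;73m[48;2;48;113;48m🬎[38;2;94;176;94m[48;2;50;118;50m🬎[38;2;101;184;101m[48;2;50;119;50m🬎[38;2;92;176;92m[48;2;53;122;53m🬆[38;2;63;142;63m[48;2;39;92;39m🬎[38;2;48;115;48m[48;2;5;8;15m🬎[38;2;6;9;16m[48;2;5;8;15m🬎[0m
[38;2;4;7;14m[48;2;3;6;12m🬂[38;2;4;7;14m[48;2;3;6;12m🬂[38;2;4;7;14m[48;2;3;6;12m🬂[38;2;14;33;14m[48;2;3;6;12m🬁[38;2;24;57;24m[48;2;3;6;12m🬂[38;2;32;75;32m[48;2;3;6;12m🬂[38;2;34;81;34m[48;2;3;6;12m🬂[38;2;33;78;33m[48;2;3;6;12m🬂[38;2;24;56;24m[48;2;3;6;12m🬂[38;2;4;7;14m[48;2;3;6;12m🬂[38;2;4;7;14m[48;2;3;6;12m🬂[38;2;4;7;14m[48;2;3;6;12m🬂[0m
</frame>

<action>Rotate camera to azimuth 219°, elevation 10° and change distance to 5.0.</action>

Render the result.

<frame>
[38;2;17;22;30m[48;2;15;20;27m🬂[38;2;17;22;30m[48;2;15;20;27m🬂[38;2;17;22;30m[48;2;15;20;27m🬂[38;2;17;22;30m[48;2;15;20;27m🬂[38;2;17;22;30m[48;2;15;20;27m🬂[38;2;17;22;30m[48;2;15;20;27m🬂[38;2;17;22;30m[48;2;15;20;27m🬂[38;2;17;22;30m[48;2;15;20;27m🬂[38;2;17;22;30m[48;2;15;20;27m🬂[38;2;17;22;30m[48;2;15;20;27m🬂[38;2;17;22;30m[48;2;15;20;27m🬂[38;2;17;22;30m[48;2;15;20;27m🬂[0m
[38;2;13;18;25m[48;2;12;17;24m🬎[38;2;13;18;25m[48;2;12;17;24m🬎[38;2;13;18;25m[48;2;12;17;24m🬎[38;2;13;18;25m[48;2;12;17;24m🬎[38;2;13;18;25m[48;2;12;17;24m🬎[38;2;13;18;25m[48;2;12;17;24m🬎[38;2;13;18;25m[48;2;12;17;24m🬎[38;2;13;18;25m[48;2;12;17;24m🬎[38;2;13;18;25m[48;2;12;17;24m🬎[38;2;13;18;25m[48;2;12;17;24m🬎[38;2;13;18;25m[48;2;12;17;24m🬎[38;2;13;18;25m[48;2;12;17;24m🬎[0m
[38;2;11;15;22m[48;2;56;132;56m🬆[38;2;12;16;23m[48;2;52;123;52m🬂[38;2;12;16;23m[48;2;50;119;50m🬂[38;2;12;16;23m[48;2;45;107;45m🬂[38;2;12;16;23m[48;2;51;119;51m🬂[38;2;23;45;30m[48;2;72;148;72m🬒[38;2;29;62;35m[48;2;104;188;104m🬰[38;2;12;16;23m[48;2;60;133;60m🬂[38;2;12;16;23m[48;2;51;120;51m🬂[38;2;12;16;23m[48;2;49;117;49m🬂[38;2;12;16;23m[48;2;52;123;52m🬂[38;2;12;16;23m[48;2;54;127;54m🬂[0m
[38;2;60;141;60m[48;2;55;128;55m🬎[38;2;62;145;62m[48;2;58;136;58m🬎[38;2;66;149;66m[48;2;62;146;62m🬩[38;2;67;152;67m[48;2;80;164;80m🬕[38;2;72;157;72m[48;2;107;190;107m🬎[38;2;75;160;75m[48;2;129;213;129m🬎[38;2;75;160;75m[48;2;131;214;131m🬎[38;2;71;156;71m[48;2;109;192;109m🬎[38;2;67;152;67m[48;2;82;164;82m🬎[38;2;66;149;66m[48;2;62;144;62m🬚[38;2;61;144;61m[48;2;58;136;58m🬎[38;2;59;140;59m[48;2;55;129;55m🬎[0m
[38;2;42;101;42m[48;2;20;47;20m🬎[38;2;48;113;48m[48;2;33;78;33m🬎[38;2;51;121;51m[48;2;38;90;38m🬎[38;2;61;137;61m[48;2;45;107;45m🬂[38;2;73;150;73m[48;2;47;111;47m🬂[38;2;84;162;84m[48;2;48;112;48m🬂[38;2;84;162;84m[48;2;48;112;48m🬂[38;2;74;151;74m[48;2;47;111;47m🬂[38;2;62;138;62m[48;2;45;107;45m🬂[38;2;51;121;51m[48;2;39;92;39m🬎[38;2;48;114;48m[48;2;34;81;34m🬎[38;2;44;104;44m[48;2;26;63;26m🬎[0m
[38;2;4;7;14m[48;2;3;6;12m🬂[38;2;16;39;16m[48;2;3;6;12m🬁[38;2;23;56;23m[48;2;3;6;12m🬂[38;2;29;68;29m[48;2;5;12;12m🬂[38;2;31;75;31m[48;2;8;19;13m🬂[38;2;33;77;33m[48;2;8;21;13m🬂[38;2;33;78;33m[48;2;9;21;13m🬂[38;2;32;75;32m[48;2;8;19;13m🬂[38;2;29;70;29m[48;2;8;19;13m🬂[38;2;25;61;25m[48;2;3;6;12m🬂[38;2;18;42;18m[48;2;3;6;12m🬂[38;2;4;7;14m[48;2;3;6;12m🬂[0m
</frame>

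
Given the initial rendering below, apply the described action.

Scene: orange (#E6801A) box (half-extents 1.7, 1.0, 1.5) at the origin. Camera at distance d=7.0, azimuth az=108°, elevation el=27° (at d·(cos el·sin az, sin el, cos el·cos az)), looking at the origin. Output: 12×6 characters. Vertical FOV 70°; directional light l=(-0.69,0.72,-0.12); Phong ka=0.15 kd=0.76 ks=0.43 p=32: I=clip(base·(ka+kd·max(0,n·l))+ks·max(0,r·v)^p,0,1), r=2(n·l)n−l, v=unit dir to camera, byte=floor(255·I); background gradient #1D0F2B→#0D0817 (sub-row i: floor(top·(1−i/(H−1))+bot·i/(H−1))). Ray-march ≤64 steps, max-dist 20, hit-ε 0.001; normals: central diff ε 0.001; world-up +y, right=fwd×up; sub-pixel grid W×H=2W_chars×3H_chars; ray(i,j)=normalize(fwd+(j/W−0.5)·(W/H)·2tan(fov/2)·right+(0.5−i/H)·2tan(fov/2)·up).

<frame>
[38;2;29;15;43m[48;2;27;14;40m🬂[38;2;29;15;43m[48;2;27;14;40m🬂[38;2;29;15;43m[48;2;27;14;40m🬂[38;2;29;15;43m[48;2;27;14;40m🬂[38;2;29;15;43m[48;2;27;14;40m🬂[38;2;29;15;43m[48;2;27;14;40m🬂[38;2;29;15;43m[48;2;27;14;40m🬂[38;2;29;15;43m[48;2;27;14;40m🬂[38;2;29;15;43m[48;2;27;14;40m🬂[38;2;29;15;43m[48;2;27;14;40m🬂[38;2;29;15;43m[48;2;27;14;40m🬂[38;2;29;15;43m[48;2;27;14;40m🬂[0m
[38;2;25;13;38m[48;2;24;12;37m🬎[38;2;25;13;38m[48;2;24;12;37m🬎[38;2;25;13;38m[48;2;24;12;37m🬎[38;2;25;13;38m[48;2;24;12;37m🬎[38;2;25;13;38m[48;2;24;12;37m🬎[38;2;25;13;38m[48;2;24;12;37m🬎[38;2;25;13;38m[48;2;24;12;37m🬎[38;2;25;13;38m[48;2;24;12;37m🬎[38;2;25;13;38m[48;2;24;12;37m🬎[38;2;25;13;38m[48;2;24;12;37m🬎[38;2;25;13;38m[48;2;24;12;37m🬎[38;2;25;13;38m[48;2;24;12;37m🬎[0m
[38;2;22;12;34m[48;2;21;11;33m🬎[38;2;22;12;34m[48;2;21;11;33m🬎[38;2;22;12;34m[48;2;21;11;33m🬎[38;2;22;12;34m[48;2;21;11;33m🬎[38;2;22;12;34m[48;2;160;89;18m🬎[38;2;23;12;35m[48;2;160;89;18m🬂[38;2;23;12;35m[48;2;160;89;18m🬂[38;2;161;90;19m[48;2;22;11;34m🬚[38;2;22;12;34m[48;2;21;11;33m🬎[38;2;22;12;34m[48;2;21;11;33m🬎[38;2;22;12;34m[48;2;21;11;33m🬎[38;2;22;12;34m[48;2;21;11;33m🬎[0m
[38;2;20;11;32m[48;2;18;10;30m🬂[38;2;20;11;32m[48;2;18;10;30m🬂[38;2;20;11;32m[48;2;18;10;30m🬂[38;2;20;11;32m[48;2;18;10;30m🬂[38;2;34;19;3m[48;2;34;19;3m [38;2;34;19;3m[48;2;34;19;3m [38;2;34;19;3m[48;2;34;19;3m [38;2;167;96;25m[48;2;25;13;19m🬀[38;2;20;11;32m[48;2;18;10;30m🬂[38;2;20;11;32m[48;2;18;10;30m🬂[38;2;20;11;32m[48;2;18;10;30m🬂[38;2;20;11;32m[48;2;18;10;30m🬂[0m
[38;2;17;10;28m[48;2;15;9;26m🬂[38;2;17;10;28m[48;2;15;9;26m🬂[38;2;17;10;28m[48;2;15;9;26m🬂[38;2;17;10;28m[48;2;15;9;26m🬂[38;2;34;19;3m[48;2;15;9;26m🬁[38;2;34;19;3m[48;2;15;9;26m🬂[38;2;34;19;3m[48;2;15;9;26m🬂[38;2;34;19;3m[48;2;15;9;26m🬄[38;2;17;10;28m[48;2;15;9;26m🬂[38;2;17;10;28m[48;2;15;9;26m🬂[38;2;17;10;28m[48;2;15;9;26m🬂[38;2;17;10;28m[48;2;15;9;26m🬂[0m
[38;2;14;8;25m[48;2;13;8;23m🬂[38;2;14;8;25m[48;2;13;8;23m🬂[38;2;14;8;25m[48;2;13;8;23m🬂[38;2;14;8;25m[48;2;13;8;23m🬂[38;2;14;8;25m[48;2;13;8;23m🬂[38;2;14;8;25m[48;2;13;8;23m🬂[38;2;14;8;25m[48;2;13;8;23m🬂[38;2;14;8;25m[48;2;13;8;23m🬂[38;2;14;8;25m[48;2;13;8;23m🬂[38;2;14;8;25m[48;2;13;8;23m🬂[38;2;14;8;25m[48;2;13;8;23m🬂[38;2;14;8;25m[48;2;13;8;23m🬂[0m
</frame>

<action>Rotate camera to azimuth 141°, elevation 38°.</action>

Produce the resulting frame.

<frame>
[38;2;29;15;43m[48;2;27;14;40m🬂[38;2;29;15;43m[48;2;27;14;40m🬂[38;2;29;15;43m[48;2;27;14;40m🬂[38;2;29;15;43m[48;2;27;14;40m🬂[38;2;29;15;43m[48;2;27;14;40m🬂[38;2;29;15;43m[48;2;27;14;40m🬂[38;2;29;15;43m[48;2;27;14;40m🬂[38;2;29;15;43m[48;2;27;14;40m🬂[38;2;29;15;43m[48;2;27;14;40m🬂[38;2;29;15;43m[48;2;27;14;40m🬂[38;2;29;15;43m[48;2;27;14;40m🬂[38;2;29;15;43m[48;2;27;14;40m🬂[0m
[38;2;25;13;38m[48;2;24;12;37m🬎[38;2;25;13;38m[48;2;24;12;37m🬎[38;2;25;13;38m[48;2;24;12;37m🬎[38;2;25;13;38m[48;2;24;12;37m🬎[38;2;25;13;38m[48;2;24;12;37m🬎[38;2;25;13;38m[48;2;24;12;37m🬎[38;2;25;13;38m[48;2;24;12;37m🬎[38;2;25;13;38m[48;2;24;12;37m🬎[38;2;25;13;38m[48;2;24;12;37m🬎[38;2;25;13;38m[48;2;24;12;37m🬎[38;2;25;13;38m[48;2;24;12;37m🬎[38;2;25;13;38m[48;2;24;12;37m🬎[0m
[38;2;22;12;34m[48;2;21;11;33m🬎[38;2;22;12;34m[48;2;21;11;33m🬎[38;2;22;12;34m[48;2;21;11;33m🬎[38;2;22;12;34m[48;2;21;11;33m🬎[38;2;25;13;26m[48;2;160;89;18m🬕[38;2;23;12;35m[48;2;160;89;18m🬂[38;2;160;89;18m[48;2;160;89;18m [38;2;23;12;35m[48;2;160;89;18m🬂[38;2;55;30;6m[48;2;22;11;34m🬏[38;2;22;12;34m[48;2;21;11;33m🬎[38;2;22;12;34m[48;2;21;11;33m🬎[38;2;22;12;34m[48;2;21;11;33m🬎[0m
[38;2;20;11;32m[48;2;18;10;30m🬂[38;2;20;11;32m[48;2;18;10;30m🬂[38;2;20;11;32m[48;2;18;10;30m🬂[38;2;20;11;32m[48;2;18;10;30m🬂[38;2;34;19;3m[48;2;18;10;30m🬨[38;2;160;89;18m[48;2;41;22;4m🬊[38;2;160;89;18m[48;2;55;30;6m🬆[38;2;55;30;6m[48;2;55;30;6m [38;2;55;30;6m[48;2;18;10;30m🬀[38;2;20;11;32m[48;2;18;10;30m🬂[38;2;20;11;32m[48;2;18;10;30m🬂[38;2;20;11;32m[48;2;18;10;30m🬂[0m
[38;2;17;10;28m[48;2;15;9;26m🬂[38;2;17;10;28m[48;2;15;9;26m🬂[38;2;17;10;28m[48;2;15;9;26m🬂[38;2;17;10;28m[48;2;15;9;26m🬂[38;2;17;10;28m[48;2;15;9;26m🬂[38;2;34;19;3m[48;2;15;9;26m🬊[38;2;55;30;6m[48;2;15;9;26m🬆[38;2;17;10;28m[48;2;15;9;26m🬂[38;2;17;10;28m[48;2;15;9;26m🬂[38;2;17;10;28m[48;2;15;9;26m🬂[38;2;17;10;28m[48;2;15;9;26m🬂[38;2;17;10;28m[48;2;15;9;26m🬂[0m
[38;2;14;8;25m[48;2;13;8;23m🬂[38;2;14;8;25m[48;2;13;8;23m🬂[38;2;14;8;25m[48;2;13;8;23m🬂[38;2;14;8;25m[48;2;13;8;23m🬂[38;2;14;8;25m[48;2;13;8;23m🬂[38;2;14;8;25m[48;2;13;8;23m🬂[38;2;14;8;25m[48;2;13;8;23m🬂[38;2;14;8;25m[48;2;13;8;23m🬂[38;2;14;8;25m[48;2;13;8;23m🬂[38;2;14;8;25m[48;2;13;8;23m🬂[38;2;14;8;25m[48;2;13;8;23m🬂[38;2;14;8;25m[48;2;13;8;23m🬂[0m
</frame>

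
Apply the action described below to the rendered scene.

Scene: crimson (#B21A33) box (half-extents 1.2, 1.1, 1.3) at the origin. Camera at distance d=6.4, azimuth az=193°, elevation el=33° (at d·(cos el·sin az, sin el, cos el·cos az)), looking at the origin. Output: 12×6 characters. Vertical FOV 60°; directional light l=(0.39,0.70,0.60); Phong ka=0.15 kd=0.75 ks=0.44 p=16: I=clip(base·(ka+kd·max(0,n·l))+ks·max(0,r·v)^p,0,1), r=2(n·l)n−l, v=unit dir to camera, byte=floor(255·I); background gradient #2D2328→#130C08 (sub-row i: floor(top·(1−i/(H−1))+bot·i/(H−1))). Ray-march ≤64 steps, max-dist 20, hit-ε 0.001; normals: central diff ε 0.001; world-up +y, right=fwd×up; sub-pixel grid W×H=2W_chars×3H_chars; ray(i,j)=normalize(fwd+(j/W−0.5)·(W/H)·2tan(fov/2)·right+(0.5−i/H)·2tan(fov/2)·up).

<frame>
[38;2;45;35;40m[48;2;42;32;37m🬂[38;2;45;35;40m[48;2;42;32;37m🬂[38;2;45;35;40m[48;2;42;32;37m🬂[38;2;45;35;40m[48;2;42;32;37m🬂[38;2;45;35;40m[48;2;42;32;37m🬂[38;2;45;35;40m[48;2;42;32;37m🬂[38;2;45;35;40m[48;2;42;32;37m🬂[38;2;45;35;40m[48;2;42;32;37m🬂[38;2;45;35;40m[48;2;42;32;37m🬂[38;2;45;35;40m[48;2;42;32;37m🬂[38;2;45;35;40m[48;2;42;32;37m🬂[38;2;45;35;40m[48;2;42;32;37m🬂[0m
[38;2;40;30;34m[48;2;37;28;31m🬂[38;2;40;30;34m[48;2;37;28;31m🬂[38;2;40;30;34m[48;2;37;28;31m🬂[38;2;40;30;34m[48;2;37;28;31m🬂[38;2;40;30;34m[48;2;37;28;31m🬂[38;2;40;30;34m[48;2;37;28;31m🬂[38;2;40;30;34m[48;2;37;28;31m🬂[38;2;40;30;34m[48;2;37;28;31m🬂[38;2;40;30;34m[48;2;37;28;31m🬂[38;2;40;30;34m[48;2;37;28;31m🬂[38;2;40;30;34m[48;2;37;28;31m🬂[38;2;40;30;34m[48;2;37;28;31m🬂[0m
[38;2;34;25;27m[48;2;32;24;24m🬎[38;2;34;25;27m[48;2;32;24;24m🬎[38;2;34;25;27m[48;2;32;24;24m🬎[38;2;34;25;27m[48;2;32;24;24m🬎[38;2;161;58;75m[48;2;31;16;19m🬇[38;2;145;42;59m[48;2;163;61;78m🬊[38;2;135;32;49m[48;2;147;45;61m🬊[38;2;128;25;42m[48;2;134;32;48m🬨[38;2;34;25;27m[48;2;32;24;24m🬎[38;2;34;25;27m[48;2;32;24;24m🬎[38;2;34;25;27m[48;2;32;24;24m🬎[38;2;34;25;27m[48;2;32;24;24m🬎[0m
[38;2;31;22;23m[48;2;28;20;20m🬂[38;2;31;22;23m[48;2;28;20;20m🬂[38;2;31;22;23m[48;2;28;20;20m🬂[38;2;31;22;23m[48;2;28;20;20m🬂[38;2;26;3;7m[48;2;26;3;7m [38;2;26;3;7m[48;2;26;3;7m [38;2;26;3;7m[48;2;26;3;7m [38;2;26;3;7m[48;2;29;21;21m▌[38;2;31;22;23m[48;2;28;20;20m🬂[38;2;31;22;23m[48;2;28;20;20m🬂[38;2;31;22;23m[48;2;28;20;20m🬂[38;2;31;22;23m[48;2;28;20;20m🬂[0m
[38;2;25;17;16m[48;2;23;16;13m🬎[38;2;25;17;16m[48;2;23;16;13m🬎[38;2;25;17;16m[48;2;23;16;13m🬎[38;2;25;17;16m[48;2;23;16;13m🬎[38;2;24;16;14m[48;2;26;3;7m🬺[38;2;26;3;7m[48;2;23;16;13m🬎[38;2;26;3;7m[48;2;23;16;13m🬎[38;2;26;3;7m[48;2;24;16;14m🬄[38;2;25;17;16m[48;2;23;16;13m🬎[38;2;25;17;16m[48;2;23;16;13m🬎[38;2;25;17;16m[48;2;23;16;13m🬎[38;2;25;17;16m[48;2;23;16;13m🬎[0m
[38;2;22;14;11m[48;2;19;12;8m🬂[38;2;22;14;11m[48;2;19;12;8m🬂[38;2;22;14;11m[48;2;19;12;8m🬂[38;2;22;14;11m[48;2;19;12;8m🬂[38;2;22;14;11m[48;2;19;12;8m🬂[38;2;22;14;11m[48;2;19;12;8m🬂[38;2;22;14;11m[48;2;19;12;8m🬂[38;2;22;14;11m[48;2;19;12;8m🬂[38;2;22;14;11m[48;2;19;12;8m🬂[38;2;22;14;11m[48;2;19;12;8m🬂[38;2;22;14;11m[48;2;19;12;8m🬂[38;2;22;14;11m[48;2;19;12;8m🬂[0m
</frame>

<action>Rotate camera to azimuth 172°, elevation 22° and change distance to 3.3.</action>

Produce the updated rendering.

<frame>
[38;2;45;35;40m[48;2;42;32;37m🬂[38;2;45;35;40m[48;2;42;32;37m🬂[38;2;45;35;40m[48;2;42;32;37m🬂[38;2;45;35;40m[48;2;42;32;37m🬂[38;2;45;35;40m[48;2;42;32;37m🬂[38;2;45;35;40m[48;2;42;32;37m🬂[38;2;45;35;40m[48;2;42;32;37m🬂[38;2;45;35;40m[48;2;42;32;37m🬂[38;2;45;35;40m[48;2;42;32;37m🬂[38;2;45;35;40m[48;2;42;32;37m🬂[38;2;45;35;40m[48;2;42;32;37m🬂[38;2;45;35;40m[48;2;42;32;37m🬂[0m
[38;2;40;30;34m[48;2;37;28;31m🬂[38;2;121;18;35m[48;2;34;19;22m🬇[38;2;120;18;35m[48;2;33;16;20m🬋[38;2;120;17;34m[48;2;33;16;20m🬋[38;2;120;17;34m[48;2;33;16;20m🬋[38;2;120;17;34m[48;2;33;16;20m🬋[38;2;120;17;34m[48;2;33;16;20m🬋[38;2;120;17;34m[48;2;33;16;20m🬋[38;2;120;17;34m[48;2;33;16;20m🬋[38;2;89;13;25m[48;2;31;13;17m🬃[38;2;40;30;34m[48;2;26;3;7m🬂[38;2;40;30;34m[48;2;26;3;7m🬂[0m
[38;2;34;25;27m[48;2;32;24;24m🬎[38;2;33;25;26m[48;2;26;3;7m▌[38;2;26;3;7m[48;2;26;3;7m [38;2;26;3;7m[48;2;26;3;7m [38;2;26;3;7m[48;2;26;3;7m [38;2;26;3;7m[48;2;26;3;7m [38;2;26;3;7m[48;2;26;3;7m [38;2;26;3;7m[48;2;26;3;7m [38;2;26;3;7m[48;2;26;3;7m [38;2;26;3;7m[48;2;26;3;7m [38;2;26;3;7m[48;2;26;3;7m [38;2;26;3;7m[48;2;33;24;25m🬕[0m
[38;2;31;22;23m[48;2;28;20;20m🬂[38;2;29;20;20m[48;2;26;3;7m🬺[38;2;26;3;7m[48;2;26;3;7m [38;2;26;3;7m[48;2;26;3;7m [38;2;26;3;7m[48;2;26;3;7m [38;2;26;3;7m[48;2;26;3;7m [38;2;26;3;7m[48;2;26;3;7m [38;2;26;3;7m[48;2;26;3;7m [38;2;26;3;7m[48;2;26;3;7m [38;2;26;3;7m[48;2;26;3;7m [38;2;26;3;7m[48;2;26;3;7m [38;2;26;3;7m[48;2;29;20;20m🬀[0m
[38;2;25;17;16m[48;2;23;16;13m🬎[38;2;25;17;16m[48;2;23;16;13m🬎[38;2;26;3;7m[48;2;23;16;13m🬬[38;2;26;3;7m[48;2;26;3;7m [38;2;26;3;7m[48;2;26;3;7m [38;2;26;3;7m[48;2;26;3;7m [38;2;26;3;7m[48;2;26;3;7m [38;2;26;3;7m[48;2;26;3;7m [38;2;26;3;7m[48;2;26;3;7m [38;2;26;3;7m[48;2;26;3;7m [38;2;26;3;7m[48;2;23;16;13m🬝[38;2;25;17;16m[48;2;23;16;13m🬎[0m
[38;2;22;14;11m[48;2;19;12;8m🬂[38;2;22;14;11m[48;2;19;12;8m🬂[38;2;20;13;9m[48;2;26;3;7m▌[38;2;26;3;7m[48;2;26;3;7m [38;2;26;3;7m[48;2;26;3;7m [38;2;26;3;7m[48;2;26;3;7m [38;2;26;3;7m[48;2;26;3;7m [38;2;26;3;7m[48;2;26;3;7m [38;2;26;3;7m[48;2;26;3;7m [38;2;26;3;7m[48;2;26;3;7m [38;2;26;3;7m[48;2;20;13;9m▌[38;2;22;14;11m[48;2;19;12;8m🬂[0m
</frame>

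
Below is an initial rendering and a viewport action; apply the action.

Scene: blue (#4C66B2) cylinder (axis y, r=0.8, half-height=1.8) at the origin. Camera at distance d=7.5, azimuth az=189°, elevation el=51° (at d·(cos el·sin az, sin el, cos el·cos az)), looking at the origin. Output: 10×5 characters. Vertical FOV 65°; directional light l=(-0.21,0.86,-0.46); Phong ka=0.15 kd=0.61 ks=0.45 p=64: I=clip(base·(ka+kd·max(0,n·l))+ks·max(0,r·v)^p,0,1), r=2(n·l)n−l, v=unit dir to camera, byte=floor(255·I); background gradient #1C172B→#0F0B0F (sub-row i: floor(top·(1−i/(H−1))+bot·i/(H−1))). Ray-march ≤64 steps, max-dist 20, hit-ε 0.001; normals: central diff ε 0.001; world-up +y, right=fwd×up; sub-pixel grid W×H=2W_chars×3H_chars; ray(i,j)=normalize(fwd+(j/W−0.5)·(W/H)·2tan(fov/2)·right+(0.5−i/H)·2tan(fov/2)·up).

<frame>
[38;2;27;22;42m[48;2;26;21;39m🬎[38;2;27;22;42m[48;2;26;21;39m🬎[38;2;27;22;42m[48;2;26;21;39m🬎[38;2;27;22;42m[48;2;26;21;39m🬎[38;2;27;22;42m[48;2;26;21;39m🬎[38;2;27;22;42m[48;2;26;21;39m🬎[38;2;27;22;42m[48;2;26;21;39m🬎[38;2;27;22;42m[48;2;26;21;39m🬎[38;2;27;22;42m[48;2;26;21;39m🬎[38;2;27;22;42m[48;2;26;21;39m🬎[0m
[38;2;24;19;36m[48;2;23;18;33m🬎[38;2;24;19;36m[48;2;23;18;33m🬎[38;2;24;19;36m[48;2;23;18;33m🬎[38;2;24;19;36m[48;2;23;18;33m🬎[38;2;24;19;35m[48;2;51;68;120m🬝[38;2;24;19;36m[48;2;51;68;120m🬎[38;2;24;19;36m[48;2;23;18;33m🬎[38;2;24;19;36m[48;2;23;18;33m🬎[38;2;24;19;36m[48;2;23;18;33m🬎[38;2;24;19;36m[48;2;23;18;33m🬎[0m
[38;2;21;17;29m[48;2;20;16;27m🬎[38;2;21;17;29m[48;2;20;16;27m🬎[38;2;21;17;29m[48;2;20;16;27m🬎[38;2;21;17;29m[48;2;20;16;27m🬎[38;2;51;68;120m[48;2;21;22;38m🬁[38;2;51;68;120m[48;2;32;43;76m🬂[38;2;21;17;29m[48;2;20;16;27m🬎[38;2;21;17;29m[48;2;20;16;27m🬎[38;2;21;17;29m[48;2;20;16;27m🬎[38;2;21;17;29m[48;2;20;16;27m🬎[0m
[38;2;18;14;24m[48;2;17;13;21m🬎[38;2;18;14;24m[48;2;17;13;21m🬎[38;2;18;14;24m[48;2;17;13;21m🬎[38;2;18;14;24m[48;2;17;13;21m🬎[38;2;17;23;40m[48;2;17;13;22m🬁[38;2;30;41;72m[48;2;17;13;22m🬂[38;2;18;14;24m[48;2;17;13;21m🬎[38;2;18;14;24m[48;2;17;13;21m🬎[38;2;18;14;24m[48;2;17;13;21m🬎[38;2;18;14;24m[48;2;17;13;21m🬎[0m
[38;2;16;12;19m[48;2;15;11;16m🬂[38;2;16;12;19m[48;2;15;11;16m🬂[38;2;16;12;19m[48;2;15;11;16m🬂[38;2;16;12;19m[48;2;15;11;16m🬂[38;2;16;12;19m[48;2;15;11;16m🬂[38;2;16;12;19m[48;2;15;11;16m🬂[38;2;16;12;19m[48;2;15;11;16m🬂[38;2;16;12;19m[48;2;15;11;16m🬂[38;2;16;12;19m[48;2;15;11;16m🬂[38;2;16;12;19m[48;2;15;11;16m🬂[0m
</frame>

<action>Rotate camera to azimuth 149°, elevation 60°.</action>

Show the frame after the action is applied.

<frame>
[38;2;27;22;42m[48;2;26;21;39m🬎[38;2;27;22;42m[48;2;26;21;39m🬎[38;2;27;22;42m[48;2;26;21;39m🬎[38;2;27;22;42m[48;2;26;21;39m🬎[38;2;27;22;42m[48;2;26;21;39m🬎[38;2;27;22;42m[48;2;26;21;39m🬎[38;2;27;22;42m[48;2;26;21;39m🬎[38;2;27;22;42m[48;2;26;21;39m🬎[38;2;27;22;42m[48;2;26;21;39m🬎[38;2;27;22;42m[48;2;26;21;39m🬎[0m
[38;2;24;19;36m[48;2;23;18;33m🬎[38;2;24;19;36m[48;2;23;18;33m🬎[38;2;24;19;36m[48;2;23;18;33m🬎[38;2;24;19;36m[48;2;23;18;33m🬎[38;2;24;19;35m[48;2;51;68;120m🬝[38;2;24;19;36m[48;2;51;68;120m🬎[38;2;24;19;36m[48;2;23;18;33m🬎[38;2;24;19;36m[48;2;23;18;33m🬎[38;2;24;19;36m[48;2;23;18;33m🬎[38;2;24;19;36m[48;2;23;18;33m🬎[0m
[38;2;21;17;29m[48;2;20;16;27m🬎[38;2;21;17;29m[48;2;20;16;27m🬎[38;2;21;17;29m[48;2;20;16;27m🬎[38;2;21;17;29m[48;2;20;16;27m🬎[38;2;51;68;120m[48;2;17;16;27m🬁[38;2;51;68;120m[48;2;30;41;72m🬆[38;2;21;17;29m[48;2;20;16;27m🬎[38;2;21;17;29m[48;2;20;16;27m🬎[38;2;21;17;29m[48;2;20;16;27m🬎[38;2;21;17;29m[48;2;20;16;27m🬎[0m
[38;2;18;14;24m[48;2;17;13;21m🬎[38;2;18;14;24m[48;2;17;13;21m🬎[38;2;18;14;24m[48;2;17;13;21m🬎[38;2;18;14;24m[48;2;17;13;21m🬎[38;2;18;14;24m[48;2;17;13;21m🬎[38;2;24;33;57m[48;2;17;13;22m🬀[38;2;18;14;24m[48;2;17;13;21m🬎[38;2;18;14;24m[48;2;17;13;21m🬎[38;2;18;14;24m[48;2;17;13;21m🬎[38;2;18;14;24m[48;2;17;13;21m🬎[0m
[38;2;16;12;19m[48;2;15;11;16m🬂[38;2;16;12;19m[48;2;15;11;16m🬂[38;2;16;12;19m[48;2;15;11;16m🬂[38;2;16;12;19m[48;2;15;11;16m🬂[38;2;16;12;19m[48;2;15;11;16m🬂[38;2;16;12;19m[48;2;15;11;16m🬂[38;2;16;12;19m[48;2;15;11;16m🬂[38;2;16;12;19m[48;2;15;11;16m🬂[38;2;16;12;19m[48;2;15;11;16m🬂[38;2;16;12;19m[48;2;15;11;16m🬂[0m
</frame>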